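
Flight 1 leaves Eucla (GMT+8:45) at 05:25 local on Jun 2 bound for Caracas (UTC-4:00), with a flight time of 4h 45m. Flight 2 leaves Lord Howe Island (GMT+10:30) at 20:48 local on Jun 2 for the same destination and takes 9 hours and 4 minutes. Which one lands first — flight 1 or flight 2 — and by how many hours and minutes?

the first, by 17 hours 57 minutes

Flight 1 in UTC: 05:25 − 8:45 = 20:40 on Jun 1.
+4 hours 45 minutes → arrive 01:25 UTC on Jun 2.
Flight 2 in UTC: 20:48 − 10:30 = 10:18 on Jun 2.
+9 hours 4 minutes → arrive 19:22 UTC on Jun 2.
Flight 1 lands earlier by 17 hours 57 minutes.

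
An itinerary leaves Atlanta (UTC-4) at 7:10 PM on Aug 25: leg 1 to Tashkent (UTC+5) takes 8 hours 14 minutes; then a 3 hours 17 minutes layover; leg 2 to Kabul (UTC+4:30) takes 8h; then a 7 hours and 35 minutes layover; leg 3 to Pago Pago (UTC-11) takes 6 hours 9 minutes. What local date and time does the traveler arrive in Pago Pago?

Convert departure to UTC: 7:10 PM + 4:00 = 11:10 PM UTC on Aug 25.
Add 8 hours 14 minutes leg 1 → 7:24 AM UTC (Aug 26).
Add 3 hours 17 minutes layover in Tashkent → 10:41 AM UTC.
Add 8 hours leg 2 → 6:41 PM UTC.
Add 7 hours and 35 minutes layover in Kabul → 2:16 AM UTC (Aug 27).
Add 6 hours and 9 minutes leg 3 → 8:25 AM UTC.
Pago Pago is UTC−11:00, so local arrival = 8:25 AM − 11:00 = 9:25 PM on Aug 26.

9:25 PM on Aug 26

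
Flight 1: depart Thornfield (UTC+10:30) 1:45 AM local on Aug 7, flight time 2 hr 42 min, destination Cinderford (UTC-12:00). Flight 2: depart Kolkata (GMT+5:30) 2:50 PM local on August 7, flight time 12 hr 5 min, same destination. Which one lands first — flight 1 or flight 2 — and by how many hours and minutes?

the first, by 27 hours 28 minutes

Flight 1 in UTC: 1:45 AM − 10:30 = 3:15 PM on Aug 6.
+2 hours and 42 minutes → arrive 5:57 PM UTC on Aug 6.
Flight 2 in UTC: 2:50 PM − 5:30 = 9:20 AM on Aug 7.
+12 hours 5 minutes → arrive 9:25 PM UTC on Aug 7.
Flight 1 lands earlier by 27 hours 28 minutes.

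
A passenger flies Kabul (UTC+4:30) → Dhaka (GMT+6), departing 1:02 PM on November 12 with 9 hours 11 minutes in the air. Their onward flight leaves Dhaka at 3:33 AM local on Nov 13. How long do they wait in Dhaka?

Convert departure to UTC: 1:02 PM − 4:30 = 8:32 AM UTC on Nov 12.
Add 9 hours and 11 minutes flight time → 5:43 PM UTC.
Dhaka is UTC+6:00, so local arrival = 5:43 PM + 6:00 = 11:43 PM on Nov 12.
Layover = 3:33 AM − 11:43 PM (+1 day) = 3 hours 50 minutes.

3 hours 50 minutes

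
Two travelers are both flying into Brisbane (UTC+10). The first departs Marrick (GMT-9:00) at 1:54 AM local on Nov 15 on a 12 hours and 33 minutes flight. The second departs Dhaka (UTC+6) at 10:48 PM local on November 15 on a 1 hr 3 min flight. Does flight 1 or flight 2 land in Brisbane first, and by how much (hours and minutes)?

the second, by 5 hours 36 minutes

Flight 1 in UTC: 1:54 AM + 9:00 = 10:54 AM on Nov 15.
+12 hours and 33 minutes → arrive 11:27 PM UTC on Nov 15.
Flight 2 in UTC: 10:48 PM − 6:00 = 4:48 PM on Nov 15.
+1 hour 3 minutes → arrive 5:51 PM UTC on Nov 15.
Flight 2 lands earlier by 5 hours 36 minutes.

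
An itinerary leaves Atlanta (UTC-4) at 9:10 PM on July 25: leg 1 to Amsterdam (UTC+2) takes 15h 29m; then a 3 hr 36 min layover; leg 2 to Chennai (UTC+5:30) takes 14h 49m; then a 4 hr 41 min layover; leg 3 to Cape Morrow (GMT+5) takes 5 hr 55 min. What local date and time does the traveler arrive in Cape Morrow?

Convert departure to UTC: 9:10 PM + 4:00 = 1:10 AM UTC on Jul 26.
Add 15 hours and 29 minutes leg 1 → 4:39 PM UTC.
Add 3 hours 36 minutes layover in Amsterdam → 8:15 PM UTC.
Add 14 hours and 49 minutes leg 2 → 11:04 AM UTC (Jul 27).
Add 4 hours 41 minutes layover in Chennai → 3:45 PM UTC.
Add 5 hours 55 minutes leg 3 → 9:40 PM UTC.
Cape Morrow is UTC+5:00, so local arrival = 9:40 PM + 5:00 = 2:40 AM on Jul 28.

2:40 AM on July 28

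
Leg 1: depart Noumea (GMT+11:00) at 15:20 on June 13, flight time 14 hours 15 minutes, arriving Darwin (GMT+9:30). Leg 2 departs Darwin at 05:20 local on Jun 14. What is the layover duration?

1 hour 15 minutes

Convert departure to UTC: 15:20 − 11:00 = 04:20 UTC on Jun 13.
Add 14 hours and 15 minutes flight time → 18:35 UTC.
Darwin is UTC+9:30, so local arrival = 18:35 + 9:30 = 04:05 on Jun 14.
Layover = 05:20 − 04:05 = 1 hour 15 minutes.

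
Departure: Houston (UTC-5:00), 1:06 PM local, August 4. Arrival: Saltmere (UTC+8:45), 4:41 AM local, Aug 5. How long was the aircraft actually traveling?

1 hour 50 minutes

Departure in UTC: 1:06 PM + 5:00 = 6:06 PM on Aug 4.
Arrival in UTC: 4:41 AM − 8:45 = 7:56 PM on Aug 4.
Elapsed = 7:56 PM − 6:06 PM = 1 hour 50 minutes.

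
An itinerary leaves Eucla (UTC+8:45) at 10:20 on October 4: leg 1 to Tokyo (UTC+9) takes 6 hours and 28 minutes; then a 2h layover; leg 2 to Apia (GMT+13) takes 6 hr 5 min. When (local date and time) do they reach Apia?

05:08 on October 5

Convert departure to UTC: 10:20 − 8:45 = 01:35 UTC on Oct 4.
Add 6 hours and 28 minutes leg 1 → 08:03 UTC.
Add 2 hours layover in Tokyo → 10:03 UTC.
Add 6 hours and 5 minutes leg 2 → 16:08 UTC.
Apia is UTC+13:00, so local arrival = 16:08 + 13:00 = 05:08 on Oct 5.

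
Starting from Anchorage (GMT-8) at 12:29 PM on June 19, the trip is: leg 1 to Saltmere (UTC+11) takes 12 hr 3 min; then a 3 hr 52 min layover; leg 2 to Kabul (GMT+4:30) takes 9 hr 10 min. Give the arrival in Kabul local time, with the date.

Convert departure to UTC: 12:29 PM + 8:00 = 8:29 PM UTC on Jun 19.
Add 12 hours 3 minutes leg 1 → 8:32 AM UTC (Jun 20).
Add 3 hours 52 minutes layover in Saltmere → 12:24 PM UTC.
Add 9 hours and 10 minutes leg 2 → 9:34 PM UTC.
Kabul is UTC+4:30, so local arrival = 9:34 PM + 4:30 = 2:04 AM on Jun 21.

2:04 AM on June 21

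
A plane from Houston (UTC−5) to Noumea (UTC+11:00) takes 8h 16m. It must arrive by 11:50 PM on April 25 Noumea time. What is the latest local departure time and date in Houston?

Target arrival in UTC: 11:50 PM − 11:00 = 12:50 PM on Apr 25.
Subtract 8 hours and 16 minutes → departure 4:34 AM UTC on Apr 25.
Houston is UTC−5:00: 4:34 AM − 5:00 = 11:34 PM on Apr 24.

11:34 PM on April 24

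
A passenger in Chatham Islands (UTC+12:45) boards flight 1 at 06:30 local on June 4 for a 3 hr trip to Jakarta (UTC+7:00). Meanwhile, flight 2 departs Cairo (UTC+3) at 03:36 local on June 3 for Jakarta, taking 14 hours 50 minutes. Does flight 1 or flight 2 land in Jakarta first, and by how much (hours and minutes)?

Flight 1 in UTC: 06:30 − 12:45 = 17:45 on Jun 3.
+3 hours → arrive 20:45 UTC on Jun 3.
Flight 2 in UTC: 03:36 − 3:00 = 00:36 on Jun 3.
+14 hours 50 minutes → arrive 15:26 UTC on Jun 3.
Flight 2 lands earlier by 5 hours 19 minutes.

the second, by 5 hours 19 minutes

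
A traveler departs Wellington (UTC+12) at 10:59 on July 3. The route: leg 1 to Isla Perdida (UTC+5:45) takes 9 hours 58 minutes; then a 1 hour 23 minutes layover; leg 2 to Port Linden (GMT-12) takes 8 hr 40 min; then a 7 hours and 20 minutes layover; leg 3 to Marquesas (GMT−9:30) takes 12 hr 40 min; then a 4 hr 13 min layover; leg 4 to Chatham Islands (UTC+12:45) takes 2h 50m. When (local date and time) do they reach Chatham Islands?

Convert departure to UTC: 10:59 − 12:00 = 22:59 UTC on Jul 2.
Add 9 hours 58 minutes leg 1 → 08:57 UTC (Jul 3).
Add 1 hour and 23 minutes layover in Isla Perdida → 10:20 UTC.
Add 8 hours 40 minutes leg 2 → 19:00 UTC.
Add 7 hours 20 minutes layover in Port Linden → 02:20 UTC (Jul 4).
Add 12 hours and 40 minutes leg 3 → 15:00 UTC.
Add 4 hours and 13 minutes layover in Marquesas → 19:13 UTC.
Add 2 hours and 50 minutes leg 4 → 22:03 UTC.
Chatham Islands is UTC+12:45, so local arrival = 22:03 + 12:45 = 10:48 on Jul 5.

10:48 on Jul 5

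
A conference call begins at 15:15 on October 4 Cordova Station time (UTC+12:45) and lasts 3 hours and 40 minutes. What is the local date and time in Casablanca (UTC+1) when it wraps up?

07:10 on October 4

Convert start to UTC: 15:15 − 12:45 = 02:30 UTC on Oct 4.
Add 3 hours and 40 minutes duration → 06:10 UTC.
Casablanca is UTC+1:00, so local end time = 06:10 + 1:00 = 07:10 on Oct 4.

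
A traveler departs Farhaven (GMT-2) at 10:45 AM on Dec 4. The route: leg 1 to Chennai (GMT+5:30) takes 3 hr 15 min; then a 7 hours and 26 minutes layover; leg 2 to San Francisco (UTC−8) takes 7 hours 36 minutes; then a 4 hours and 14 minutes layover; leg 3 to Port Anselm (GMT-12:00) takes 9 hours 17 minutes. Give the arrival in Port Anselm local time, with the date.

8:33 AM on December 5

Convert departure to UTC: 10:45 AM + 2:00 = 12:45 PM UTC on Dec 4.
Add 3 hours and 15 minutes leg 1 → 4:00 PM UTC.
Add 7 hours 26 minutes layover in Chennai → 11:26 PM UTC.
Add 7 hours 36 minutes leg 2 → 7:02 AM UTC (Dec 5).
Add 4 hours 14 minutes layover in San Francisco → 11:16 AM UTC.
Add 9 hours and 17 minutes leg 3 → 8:33 PM UTC.
Port Anselm is UTC−12:00, so local arrival = 8:33 PM − 12:00 = 8:33 AM on Dec 5.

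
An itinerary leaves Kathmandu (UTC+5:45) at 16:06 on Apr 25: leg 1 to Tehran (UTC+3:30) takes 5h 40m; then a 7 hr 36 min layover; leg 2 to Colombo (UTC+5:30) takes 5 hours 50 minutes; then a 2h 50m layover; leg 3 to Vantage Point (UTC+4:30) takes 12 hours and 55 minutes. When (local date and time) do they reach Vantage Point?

Convert departure to UTC: 16:06 − 5:45 = 10:21 UTC on Apr 25.
Add 5 hours and 40 minutes leg 1 → 16:01 UTC.
Add 7 hours and 36 minutes layover in Tehran → 23:37 UTC.
Add 5 hours and 50 minutes leg 2 → 05:27 UTC (Apr 26).
Add 2 hours and 50 minutes layover in Colombo → 08:17 UTC.
Add 12 hours 55 minutes leg 3 → 21:12 UTC.
Vantage Point is UTC+4:30, so local arrival = 21:12 + 4:30 = 01:42 on Apr 27.

01:42 on April 27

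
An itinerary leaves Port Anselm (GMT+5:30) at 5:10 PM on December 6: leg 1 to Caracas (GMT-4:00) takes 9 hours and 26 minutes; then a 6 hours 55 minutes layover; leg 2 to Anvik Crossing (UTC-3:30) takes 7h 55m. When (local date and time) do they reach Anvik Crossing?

Convert departure to UTC: 5:10 PM − 5:30 = 11:40 AM UTC on Dec 6.
Add 9 hours 26 minutes leg 1 → 9:06 PM UTC.
Add 6 hours and 55 minutes layover in Caracas → 4:01 AM UTC (Dec 7).
Add 7 hours 55 minutes leg 2 → 11:56 AM UTC.
Anvik Crossing is UTC−3:30, so local arrival = 11:56 AM − 3:30 = 8:26 AM on Dec 7.

8:26 AM on December 7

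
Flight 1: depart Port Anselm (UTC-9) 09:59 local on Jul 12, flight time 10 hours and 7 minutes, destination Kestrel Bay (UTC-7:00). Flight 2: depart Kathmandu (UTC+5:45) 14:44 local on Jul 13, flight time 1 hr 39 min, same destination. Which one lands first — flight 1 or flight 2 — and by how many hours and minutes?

the first, by 5 hours 32 minutes

Flight 1 in UTC: 09:59 + 9:00 = 18:59 on Jul 12.
+10 hours and 7 minutes → arrive 05:06 UTC on Jul 13.
Flight 2 in UTC: 14:44 − 5:45 = 08:59 on Jul 13.
+1 hour and 39 minutes → arrive 10:38 UTC on Jul 13.
Flight 1 lands earlier by 5 hours 32 minutes.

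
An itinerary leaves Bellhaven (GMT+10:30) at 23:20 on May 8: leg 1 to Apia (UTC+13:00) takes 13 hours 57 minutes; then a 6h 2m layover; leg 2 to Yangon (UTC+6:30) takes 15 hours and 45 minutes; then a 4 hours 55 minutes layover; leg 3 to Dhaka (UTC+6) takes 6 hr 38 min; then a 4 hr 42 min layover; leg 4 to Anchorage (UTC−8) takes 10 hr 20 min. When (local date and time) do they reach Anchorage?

19:09 on May 10

Convert departure to UTC: 23:20 − 10:30 = 12:50 UTC on May 8.
Add 13 hours 57 minutes leg 1 → 02:47 UTC (May 9).
Add 6 hours 2 minutes layover in Apia → 08:49 UTC.
Add 15 hours 45 minutes leg 2 → 00:34 UTC (May 10).
Add 4 hours 55 minutes layover in Yangon → 05:29 UTC.
Add 6 hours 38 minutes leg 3 → 12:07 UTC.
Add 4 hours 42 minutes layover in Dhaka → 16:49 UTC.
Add 10 hours 20 minutes leg 4 → 03:09 UTC (May 11).
Anchorage is UTC−8:00, so local arrival = 03:09 − 8:00 = 19:09 on May 10.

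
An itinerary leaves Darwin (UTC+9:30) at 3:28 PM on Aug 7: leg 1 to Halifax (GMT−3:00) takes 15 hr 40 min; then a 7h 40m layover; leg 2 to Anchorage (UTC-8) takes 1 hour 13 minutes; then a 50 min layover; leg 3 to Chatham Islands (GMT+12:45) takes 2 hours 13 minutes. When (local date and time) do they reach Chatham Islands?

10:19 PM on August 8

Convert departure to UTC: 3:28 PM − 9:30 = 5:58 AM UTC on Aug 7.
Add 15 hours 40 minutes leg 1 → 9:38 PM UTC.
Add 7 hours and 40 minutes layover in Halifax → 5:18 AM UTC (Aug 8).
Add 1 hour and 13 minutes leg 2 → 6:31 AM UTC.
Add 50 minutes layover in Anchorage → 7:21 AM UTC.
Add 2 hours 13 minutes leg 3 → 9:34 AM UTC.
Chatham Islands is UTC+12:45, so local arrival = 9:34 AM + 12:45 = 10:19 PM on Aug 8.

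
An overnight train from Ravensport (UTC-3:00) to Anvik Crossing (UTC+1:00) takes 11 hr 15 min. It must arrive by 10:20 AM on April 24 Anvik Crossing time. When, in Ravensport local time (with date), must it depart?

7:05 PM on April 23

Target arrival in UTC: 10:20 AM − 1:00 = 9:20 AM on Apr 24.
Subtract 11 hours 15 minutes → departure 10:05 PM UTC on Apr 23.
Ravensport is UTC−3:00: 10:05 PM − 3:00 = 7:05 PM on Apr 23.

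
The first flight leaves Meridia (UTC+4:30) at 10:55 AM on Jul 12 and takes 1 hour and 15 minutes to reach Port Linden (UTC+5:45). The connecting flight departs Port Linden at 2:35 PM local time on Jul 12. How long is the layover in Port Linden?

1 hour 10 minutes

Convert departure to UTC: 10:55 AM − 4:30 = 6:25 AM UTC on Jul 12.
Add 1 hour 15 minutes flight time → 7:40 AM UTC.
Port Linden is UTC+5:45, so local arrival = 7:40 AM + 5:45 = 1:25 PM on Jul 12.
Layover = 2:35 PM − 1:25 PM = 1 hour 10 minutes.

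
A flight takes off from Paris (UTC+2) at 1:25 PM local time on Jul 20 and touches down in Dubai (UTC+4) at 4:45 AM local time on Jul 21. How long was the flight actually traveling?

13 hours 20 minutes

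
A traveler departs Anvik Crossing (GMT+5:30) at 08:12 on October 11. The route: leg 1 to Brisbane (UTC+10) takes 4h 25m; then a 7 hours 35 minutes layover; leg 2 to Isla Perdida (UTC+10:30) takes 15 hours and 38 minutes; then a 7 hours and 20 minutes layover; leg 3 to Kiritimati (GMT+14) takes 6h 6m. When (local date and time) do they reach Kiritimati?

Convert departure to UTC: 08:12 − 5:30 = 02:42 UTC on Oct 11.
Add 4 hours 25 minutes leg 1 → 07:07 UTC.
Add 7 hours 35 minutes layover in Brisbane → 14:42 UTC.
Add 15 hours 38 minutes leg 2 → 06:20 UTC (Oct 12).
Add 7 hours and 20 minutes layover in Isla Perdida → 13:40 UTC.
Add 6 hours 6 minutes leg 3 → 19:46 UTC.
Kiritimati is UTC+14:00, so local arrival = 19:46 + 14:00 = 09:46 on Oct 13.

09:46 on Oct 13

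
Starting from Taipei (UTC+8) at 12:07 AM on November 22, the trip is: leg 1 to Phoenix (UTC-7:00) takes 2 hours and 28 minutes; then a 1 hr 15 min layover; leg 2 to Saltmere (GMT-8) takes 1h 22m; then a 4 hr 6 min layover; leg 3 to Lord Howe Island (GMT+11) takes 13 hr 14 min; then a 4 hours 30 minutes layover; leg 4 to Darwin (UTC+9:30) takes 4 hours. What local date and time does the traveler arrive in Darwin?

Convert departure to UTC: 12:07 AM − 8:00 = 4:07 PM UTC on Nov 21.
Add 2 hours and 28 minutes leg 1 → 6:35 PM UTC.
Add 1 hour and 15 minutes layover in Phoenix → 7:50 PM UTC.
Add 1 hour 22 minutes leg 2 → 9:12 PM UTC.
Add 4 hours and 6 minutes layover in Saltmere → 1:18 AM UTC (Nov 22).
Add 13 hours 14 minutes leg 3 → 2:32 PM UTC.
Add 4 hours and 30 minutes layover in Lord Howe Island → 7:02 PM UTC.
Add 4 hours leg 4 → 11:02 PM UTC.
Darwin is UTC+9:30, so local arrival = 11:02 PM + 9:30 = 8:32 AM on Nov 23.

8:32 AM on November 23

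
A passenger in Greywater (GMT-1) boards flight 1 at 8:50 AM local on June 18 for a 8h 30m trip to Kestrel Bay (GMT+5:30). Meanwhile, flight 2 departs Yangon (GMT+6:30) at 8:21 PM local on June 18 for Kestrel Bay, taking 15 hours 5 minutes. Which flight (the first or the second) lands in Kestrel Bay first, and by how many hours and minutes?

Flight 1 in UTC: 8:50 AM + 1:00 = 9:50 AM on Jun 18.
+8 hours and 30 minutes → arrive 6:20 PM UTC on Jun 18.
Flight 2 in UTC: 8:21 PM − 6:30 = 1:51 PM on Jun 18.
+15 hours 5 minutes → arrive 4:56 AM UTC on Jun 19.
Flight 1 lands earlier by 10 hours 36 minutes.

the first, by 10 hours 36 minutes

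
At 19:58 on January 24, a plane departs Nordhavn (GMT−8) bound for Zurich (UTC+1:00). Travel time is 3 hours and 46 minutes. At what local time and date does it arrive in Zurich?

Zurich is 9:00 ahead of Nordhavn.
After 3 hours and 46 minutes it is 23:44 in Nordhavn.
Shift by the zone difference: 23:44 + 9:00 = 08:44 on Jan 25 in Zurich.

08:44 on Jan 25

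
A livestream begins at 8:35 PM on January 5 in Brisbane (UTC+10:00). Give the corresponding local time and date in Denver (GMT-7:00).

Denver is 17:00 behind Brisbane.
Shift by the zone difference: 8:35 PM − 17:00 = 3:35 AM on Jan 5 in Denver.

3:35 AM on Jan 5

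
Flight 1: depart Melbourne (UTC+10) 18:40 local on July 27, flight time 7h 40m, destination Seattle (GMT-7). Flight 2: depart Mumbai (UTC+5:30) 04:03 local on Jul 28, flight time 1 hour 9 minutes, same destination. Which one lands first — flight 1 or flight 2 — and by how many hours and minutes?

the first, by 7 hours 22 minutes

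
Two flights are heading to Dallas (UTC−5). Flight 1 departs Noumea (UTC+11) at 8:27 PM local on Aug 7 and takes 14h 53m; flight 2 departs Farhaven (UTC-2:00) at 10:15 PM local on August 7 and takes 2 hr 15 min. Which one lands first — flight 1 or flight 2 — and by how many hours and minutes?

the first, by 2 hours 10 minutes

Flight 1 in UTC: 8:27 PM − 11:00 = 9:27 AM on Aug 7.
+14 hours and 53 minutes → arrive 12:20 AM UTC on Aug 8.
Flight 2 in UTC: 10:15 PM + 2:00 = 12:15 AM on Aug 8.
+2 hours and 15 minutes → arrive 2:30 AM UTC on Aug 8.
Flight 1 lands earlier by 2 hours 10 minutes.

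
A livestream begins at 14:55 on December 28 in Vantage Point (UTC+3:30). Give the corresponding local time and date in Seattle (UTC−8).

03:25 on Dec 28

In UTC: 14:55 − 3:30 = 11:25 on Dec 28.
Seattle is UTC−8:00: 11:25 − 8:00 = 03:25 on Dec 28.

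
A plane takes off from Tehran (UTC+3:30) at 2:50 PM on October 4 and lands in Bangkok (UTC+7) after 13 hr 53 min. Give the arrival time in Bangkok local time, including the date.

Bangkok is 3:30 ahead of Tehran.
After 13 hours 53 minutes it is 4:43 AM (Oct 5) in Tehran.
Shift by the zone difference: 4:43 AM + 3:30 = 8:13 AM on Oct 5 in Bangkok.

8:13 AM on October 5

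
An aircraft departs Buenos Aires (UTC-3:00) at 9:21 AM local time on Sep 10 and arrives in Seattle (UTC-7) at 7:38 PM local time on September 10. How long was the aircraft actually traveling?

14 hours 17 minutes

Departure in UTC: 9:21 AM + 3:00 = 12:21 PM on Sep 10.
Arrival in UTC: 7:38 PM + 7:00 = 2:38 AM on Sep 11.
Elapsed = 2:38 AM − 12:21 PM (+1 day) = 14 hours 17 minutes.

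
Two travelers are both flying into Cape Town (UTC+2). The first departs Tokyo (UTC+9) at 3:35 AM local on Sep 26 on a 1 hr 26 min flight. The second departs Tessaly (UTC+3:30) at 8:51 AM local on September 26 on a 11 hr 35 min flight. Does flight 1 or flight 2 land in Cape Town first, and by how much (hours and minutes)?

the first, by 20 hours 55 minutes

Flight 1 in UTC: 3:35 AM − 9:00 = 6:35 PM on Sep 25.
+1 hour 26 minutes → arrive 8:01 PM UTC on Sep 25.
Flight 2 in UTC: 8:51 AM − 3:30 = 5:21 AM on Sep 26.
+11 hours and 35 minutes → arrive 4:56 PM UTC on Sep 26.
Flight 1 lands earlier by 20 hours 55 minutes.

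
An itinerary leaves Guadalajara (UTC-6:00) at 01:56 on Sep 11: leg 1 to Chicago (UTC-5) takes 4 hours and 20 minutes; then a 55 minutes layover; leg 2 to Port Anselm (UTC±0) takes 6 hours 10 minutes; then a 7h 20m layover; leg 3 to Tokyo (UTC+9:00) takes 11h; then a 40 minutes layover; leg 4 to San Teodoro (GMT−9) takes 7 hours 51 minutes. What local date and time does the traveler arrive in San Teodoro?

13:12 on September 12

Convert departure to UTC: 01:56 + 6:00 = 07:56 UTC on Sep 11.
Add 4 hours and 20 minutes leg 1 → 12:16 UTC.
Add 55 minutes layover in Chicago → 13:11 UTC.
Add 6 hours and 10 minutes leg 2 → 19:21 UTC.
Add 7 hours 20 minutes layover in Port Anselm → 02:41 UTC (Sep 12).
Add 11 hours leg 3 → 13:41 UTC.
Add 40 minutes layover in Tokyo → 14:21 UTC.
Add 7 hours and 51 minutes leg 4 → 22:12 UTC.
San Teodoro is UTC−9:00, so local arrival = 22:12 − 9:00 = 13:12 on Sep 12.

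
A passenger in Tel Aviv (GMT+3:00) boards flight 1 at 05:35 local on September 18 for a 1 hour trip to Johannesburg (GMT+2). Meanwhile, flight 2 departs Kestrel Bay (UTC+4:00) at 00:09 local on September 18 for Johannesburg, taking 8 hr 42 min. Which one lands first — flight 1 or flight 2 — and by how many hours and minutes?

the first, by 1 hour 16 minutes

Flight 1 in UTC: 05:35 − 3:00 = 02:35 on Sep 18.
+1 hour → arrive 03:35 UTC on Sep 18.
Flight 2 in UTC: 00:09 − 4:00 = 20:09 on Sep 17.
+8 hours 42 minutes → arrive 04:51 UTC on Sep 18.
Flight 1 lands earlier by 1 hour 16 minutes.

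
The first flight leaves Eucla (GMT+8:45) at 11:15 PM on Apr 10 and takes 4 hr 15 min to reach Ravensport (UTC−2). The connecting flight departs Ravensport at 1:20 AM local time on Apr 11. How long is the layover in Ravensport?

Convert departure to UTC: 11:15 PM − 8:45 = 2:30 PM UTC on Apr 10.
Add 4 hours 15 minutes flight time → 6:45 PM UTC.
Ravensport is UTC−2:00, so local arrival = 6:45 PM − 2:00 = 4:45 PM on Apr 10.
Layover = 1:20 AM − 4:45 PM (+1 day) = 8 hours 35 minutes.

8 hours 35 minutes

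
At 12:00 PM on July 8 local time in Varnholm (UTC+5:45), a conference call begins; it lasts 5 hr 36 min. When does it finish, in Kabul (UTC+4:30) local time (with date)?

4:21 PM on Jul 8

Kabul is 1:15 behind Varnholm.
After 5 hours and 36 minutes it is 5:36 PM in Varnholm.
Shift by the zone difference: 5:36 PM − 1:15 = 4:21 PM on Jul 8 in Kabul.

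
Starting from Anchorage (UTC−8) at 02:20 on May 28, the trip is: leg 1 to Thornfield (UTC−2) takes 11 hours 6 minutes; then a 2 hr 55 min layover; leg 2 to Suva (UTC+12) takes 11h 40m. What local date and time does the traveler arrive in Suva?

00:01 on May 30

Convert departure to UTC: 02:20 + 8:00 = 10:20 UTC on May 28.
Add 11 hours 6 minutes leg 1 → 21:26 UTC.
Add 2 hours 55 minutes layover in Thornfield → 00:21 UTC (May 29).
Add 11 hours and 40 minutes leg 2 → 12:01 UTC.
Suva is UTC+12:00, so local arrival = 12:01 + 12:00 = 00:01 on May 30.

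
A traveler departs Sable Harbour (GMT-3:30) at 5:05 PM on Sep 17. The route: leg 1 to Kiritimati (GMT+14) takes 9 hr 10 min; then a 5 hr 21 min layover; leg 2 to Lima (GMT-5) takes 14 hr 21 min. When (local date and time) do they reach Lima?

Convert departure to UTC: 5:05 PM + 3:30 = 8:35 PM UTC on Sep 17.
Add 9 hours and 10 minutes leg 1 → 5:45 AM UTC (Sep 18).
Add 5 hours 21 minutes layover in Kiritimati → 11:06 AM UTC.
Add 14 hours and 21 minutes leg 2 → 1:27 AM UTC (Sep 19).
Lima is UTC−5:00, so local arrival = 1:27 AM − 5:00 = 8:27 PM on Sep 18.

8:27 PM on September 18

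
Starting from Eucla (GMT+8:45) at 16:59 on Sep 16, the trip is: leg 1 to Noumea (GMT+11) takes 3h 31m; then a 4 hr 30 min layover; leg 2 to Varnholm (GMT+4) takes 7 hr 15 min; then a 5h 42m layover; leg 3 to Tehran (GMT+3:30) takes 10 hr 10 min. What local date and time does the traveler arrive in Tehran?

18:52 on Sep 17

Convert departure to UTC: 16:59 − 8:45 = 08:14 UTC on Sep 16.
Add 3 hours and 31 minutes leg 1 → 11:45 UTC.
Add 4 hours and 30 minutes layover in Noumea → 16:15 UTC.
Add 7 hours and 15 minutes leg 2 → 23:30 UTC.
Add 5 hours 42 minutes layover in Varnholm → 05:12 UTC (Sep 17).
Add 10 hours 10 minutes leg 3 → 15:22 UTC.
Tehran is UTC+3:30, so local arrival = 15:22 + 3:30 = 18:52 on Sep 17.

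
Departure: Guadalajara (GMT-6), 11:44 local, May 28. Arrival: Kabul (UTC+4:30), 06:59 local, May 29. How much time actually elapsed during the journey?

8 hours 45 minutes

Kabul is 10:30 ahead of Guadalajara.
Clock-face elapsed time (ignoring zones) is 19 hours 15 minutes.
Actual elapsed = 19 hours 15 minutes − 10:30 = 8 hours 45 minutes.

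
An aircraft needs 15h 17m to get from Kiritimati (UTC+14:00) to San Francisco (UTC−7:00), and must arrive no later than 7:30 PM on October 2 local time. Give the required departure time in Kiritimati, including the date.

Target arrival in UTC: 7:30 PM + 7:00 = 2:30 AM on Oct 3.
Subtract 15 hours 17 minutes → departure 11:13 AM UTC on Oct 2.
Kiritimati is UTC+14:00: 11:13 AM + 14:00 = 1:13 AM on Oct 3.

1:13 AM on October 3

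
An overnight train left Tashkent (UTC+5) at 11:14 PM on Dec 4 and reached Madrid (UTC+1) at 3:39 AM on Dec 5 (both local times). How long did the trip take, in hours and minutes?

Departure in UTC: 11:14 PM − 5:00 = 6:14 PM on Dec 4.
Arrival in UTC: 3:39 AM − 1:00 = 2:39 AM on Dec 5.
Elapsed = 2:39 AM − 6:14 PM (+1 day) = 8 hours 25 minutes.

8 hours 25 minutes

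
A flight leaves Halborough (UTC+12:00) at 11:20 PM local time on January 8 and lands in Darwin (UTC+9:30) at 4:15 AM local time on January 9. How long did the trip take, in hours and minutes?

Darwin is 2:30 behind Halborough.
Clock-face elapsed time (ignoring zones) is 4 hours 55 minutes.
Actual elapsed = 4 hours 55 minutes + 2:30 = 7 hours 25 minutes.

7 hours 25 minutes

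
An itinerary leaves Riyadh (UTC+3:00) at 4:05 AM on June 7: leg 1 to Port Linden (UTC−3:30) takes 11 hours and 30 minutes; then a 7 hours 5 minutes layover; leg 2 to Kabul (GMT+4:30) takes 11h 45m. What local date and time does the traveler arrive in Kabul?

Convert departure to UTC: 4:05 AM − 3:00 = 1:05 AM UTC on Jun 7.
Add 11 hours 30 minutes leg 1 → 12:35 PM UTC.
Add 7 hours 5 minutes layover in Port Linden → 7:40 PM UTC.
Add 11 hours 45 minutes leg 2 → 7:25 AM UTC (Jun 8).
Kabul is UTC+4:30, so local arrival = 7:25 AM + 4:30 = 11:55 AM on Jun 8.

11:55 AM on June 8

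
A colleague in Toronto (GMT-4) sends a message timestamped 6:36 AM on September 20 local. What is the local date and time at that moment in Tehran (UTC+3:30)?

2:06 PM on Sep 20

In UTC: 6:36 AM + 4:00 = 10:36 AM on Sep 20.
Tehran is UTC+3:30: 10:36 AM + 3:30 = 2:06 PM on Sep 20.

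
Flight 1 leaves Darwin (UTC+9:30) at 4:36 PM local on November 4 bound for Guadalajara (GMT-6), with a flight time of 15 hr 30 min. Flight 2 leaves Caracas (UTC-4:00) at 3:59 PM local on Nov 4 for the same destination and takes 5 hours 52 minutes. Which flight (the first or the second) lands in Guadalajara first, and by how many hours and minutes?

Flight 1 in UTC: 4:36 PM − 9:30 = 7:06 AM on Nov 4.
+15 hours 30 minutes → arrive 10:36 PM UTC on Nov 4.
Flight 2 in UTC: 3:59 PM + 4:00 = 7:59 PM on Nov 4.
+5 hours and 52 minutes → arrive 1:51 AM UTC on Nov 5.
Flight 1 lands earlier by 3 hours 15 minutes.

the first, by 3 hours 15 minutes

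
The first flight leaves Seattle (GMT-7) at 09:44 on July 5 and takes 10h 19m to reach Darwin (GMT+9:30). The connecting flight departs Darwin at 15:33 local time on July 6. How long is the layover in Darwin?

3 hours

Convert departure to UTC: 09:44 + 7:00 = 16:44 UTC on Jul 5.
Add 10 hours 19 minutes flight time → 03:03 UTC (Jul 6).
Darwin is UTC+9:30, so local arrival = 03:03 + 9:30 = 12:33 on Jul 6.
Layover = 15:33 − 12:33 = 3 hours.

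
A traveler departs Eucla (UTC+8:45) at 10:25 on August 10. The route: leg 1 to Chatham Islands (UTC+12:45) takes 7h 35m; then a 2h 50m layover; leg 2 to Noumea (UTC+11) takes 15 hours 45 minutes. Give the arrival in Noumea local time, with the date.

14:50 on August 11

Convert departure to UTC: 10:25 − 8:45 = 01:40 UTC on Aug 10.
Add 7 hours 35 minutes leg 1 → 09:15 UTC.
Add 2 hours and 50 minutes layover in Chatham Islands → 12:05 UTC.
Add 15 hours 45 minutes leg 2 → 03:50 UTC (Aug 11).
Noumea is UTC+11:00, so local arrival = 03:50 + 11:00 = 14:50 on Aug 11.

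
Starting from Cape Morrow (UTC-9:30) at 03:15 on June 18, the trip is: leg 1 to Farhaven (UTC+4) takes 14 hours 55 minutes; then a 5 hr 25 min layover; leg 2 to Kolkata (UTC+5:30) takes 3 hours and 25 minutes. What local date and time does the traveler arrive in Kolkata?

18:00 on June 19

Convert departure to UTC: 03:15 + 9:30 = 12:45 UTC on Jun 18.
Add 14 hours 55 minutes leg 1 → 03:40 UTC (Jun 19).
Add 5 hours 25 minutes layover in Farhaven → 09:05 UTC.
Add 3 hours and 25 minutes leg 2 → 12:30 UTC.
Kolkata is UTC+5:30, so local arrival = 12:30 + 5:30 = 18:00 on Jun 19.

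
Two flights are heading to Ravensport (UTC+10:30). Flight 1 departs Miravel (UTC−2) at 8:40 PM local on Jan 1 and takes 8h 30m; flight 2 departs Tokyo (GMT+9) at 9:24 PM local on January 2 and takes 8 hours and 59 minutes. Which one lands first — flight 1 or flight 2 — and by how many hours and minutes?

the first, by 14 hours 13 minutes

Flight 1 in UTC: 8:40 PM + 2:00 = 10:40 PM on Jan 1.
+8 hours and 30 minutes → arrive 7:10 AM UTC on Jan 2.
Flight 2 in UTC: 9:24 PM − 9:00 = 12:24 PM on Jan 2.
+8 hours and 59 minutes → arrive 9:23 PM UTC on Jan 2.
Flight 1 lands earlier by 14 hours 13 minutes.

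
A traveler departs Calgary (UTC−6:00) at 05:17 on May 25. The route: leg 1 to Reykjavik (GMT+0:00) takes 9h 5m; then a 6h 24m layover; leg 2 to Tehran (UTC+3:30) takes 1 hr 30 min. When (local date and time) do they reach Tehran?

07:46 on May 26

Convert departure to UTC: 05:17 + 6:00 = 11:17 UTC on May 25.
Add 9 hours and 5 minutes leg 1 → 20:22 UTC.
Add 6 hours and 24 minutes layover in Reykjavik → 02:46 UTC (May 26).
Add 1 hour and 30 minutes leg 2 → 04:16 UTC.
Tehran is UTC+3:30, so local arrival = 04:16 + 3:30 = 07:46 on May 26.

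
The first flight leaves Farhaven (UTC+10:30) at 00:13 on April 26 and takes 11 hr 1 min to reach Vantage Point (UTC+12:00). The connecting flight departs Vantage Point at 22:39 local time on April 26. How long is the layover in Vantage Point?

Convert departure to UTC: 00:13 − 10:30 = 13:43 UTC on Apr 25.
Add 11 hours and 1 minute flight time → 00:44 UTC (Apr 26).
Vantage Point is UTC+12:00, so local arrival = 00:44 + 12:00 = 12:44 on Apr 26.
Layover = 22:39 − 12:44 = 9 hours 55 minutes.

9 hours 55 minutes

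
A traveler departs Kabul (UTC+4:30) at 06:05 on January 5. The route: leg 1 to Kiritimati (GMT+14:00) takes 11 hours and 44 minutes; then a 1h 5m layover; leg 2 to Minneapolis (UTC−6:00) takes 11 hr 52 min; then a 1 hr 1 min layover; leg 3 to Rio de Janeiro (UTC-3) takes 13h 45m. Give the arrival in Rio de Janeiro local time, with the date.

Convert departure to UTC: 06:05 − 4:30 = 01:35 UTC on Jan 5.
Add 11 hours 44 minutes leg 1 → 13:19 UTC.
Add 1 hour and 5 minutes layover in Kiritimati → 14:24 UTC.
Add 11 hours and 52 minutes leg 2 → 02:16 UTC (Jan 6).
Add 1 hour 1 minute layover in Minneapolis → 03:17 UTC.
Add 13 hours and 45 minutes leg 3 → 17:02 UTC.
Rio de Janeiro is UTC−3:00, so local arrival = 17:02 − 3:00 = 14:02 on Jan 6.

14:02 on January 6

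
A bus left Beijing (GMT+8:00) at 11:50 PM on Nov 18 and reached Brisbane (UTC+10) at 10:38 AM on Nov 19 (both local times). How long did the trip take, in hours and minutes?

Brisbane is 2:00 ahead of Beijing.
Clock-face elapsed time (ignoring zones) is 10 hours 48 minutes.
Actual elapsed = 10 hours 48 minutes − 2:00 = 8 hours 48 minutes.

8 hours 48 minutes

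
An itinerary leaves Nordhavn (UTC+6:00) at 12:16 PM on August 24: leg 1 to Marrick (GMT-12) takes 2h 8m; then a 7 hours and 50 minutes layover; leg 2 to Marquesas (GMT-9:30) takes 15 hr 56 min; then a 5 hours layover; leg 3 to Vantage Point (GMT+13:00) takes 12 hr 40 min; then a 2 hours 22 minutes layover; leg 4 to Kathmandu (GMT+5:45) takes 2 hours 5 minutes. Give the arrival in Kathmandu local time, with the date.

12:02 PM on August 26

Convert departure to UTC: 12:16 PM − 6:00 = 6:16 AM UTC on Aug 24.
Add 2 hours 8 minutes leg 1 → 8:24 AM UTC.
Add 7 hours and 50 minutes layover in Marrick → 4:14 PM UTC.
Add 15 hours 56 minutes leg 2 → 8:10 AM UTC (Aug 25).
Add 5 hours layover in Marquesas → 1:10 PM UTC.
Add 12 hours 40 minutes leg 3 → 1:50 AM UTC (Aug 26).
Add 2 hours 22 minutes layover in Vantage Point → 4:12 AM UTC.
Add 2 hours 5 minutes leg 4 → 6:17 AM UTC.
Kathmandu is UTC+5:45, so local arrival = 6:17 AM + 5:45 = 12:02 PM on Aug 26.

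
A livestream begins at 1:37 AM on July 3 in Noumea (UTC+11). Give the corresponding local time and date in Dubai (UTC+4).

6:37 PM on July 2

In UTC: 1:37 AM − 11:00 = 2:37 PM on Jul 2.
Dubai is UTC+4:00: 2:37 PM + 4:00 = 6:37 PM on Jul 2.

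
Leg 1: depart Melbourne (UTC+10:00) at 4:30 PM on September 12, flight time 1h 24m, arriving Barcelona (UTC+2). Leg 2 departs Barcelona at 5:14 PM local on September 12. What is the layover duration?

7 hours 20 minutes

Convert departure to UTC: 4:30 PM − 10:00 = 6:30 AM UTC on Sep 12.
Add 1 hour and 24 minutes flight time → 7:54 AM UTC.
Barcelona is UTC+2:00, so local arrival = 7:54 AM + 2:00 = 9:54 AM on Sep 12.
Layover = 5:14 PM − 9:54 AM = 7 hours 20 minutes.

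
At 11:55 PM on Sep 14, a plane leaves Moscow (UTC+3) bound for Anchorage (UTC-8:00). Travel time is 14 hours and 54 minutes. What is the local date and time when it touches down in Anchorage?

Convert departure to UTC: 11:55 PM − 3:00 = 8:55 PM UTC on Sep 14.
Add 14 hours 54 minutes travel time → 11:49 AM UTC (Sep 15).
Anchorage is UTC−8:00, so local arrival = 11:49 AM − 8:00 = 3:49 AM on Sep 15.

3:49 AM on September 15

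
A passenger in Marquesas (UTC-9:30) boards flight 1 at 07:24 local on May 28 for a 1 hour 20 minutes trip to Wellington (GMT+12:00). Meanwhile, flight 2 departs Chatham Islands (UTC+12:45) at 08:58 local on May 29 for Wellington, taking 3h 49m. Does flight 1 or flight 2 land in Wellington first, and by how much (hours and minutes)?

the first, by 5 hours 48 minutes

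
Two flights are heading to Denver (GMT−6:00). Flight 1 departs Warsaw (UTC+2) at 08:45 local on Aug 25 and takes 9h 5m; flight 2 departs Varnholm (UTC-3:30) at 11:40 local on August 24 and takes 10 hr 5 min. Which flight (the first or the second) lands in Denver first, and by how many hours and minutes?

the second, by 14 hours 35 minutes

Flight 1 in UTC: 08:45 − 2:00 = 06:45 on Aug 25.
+9 hours and 5 minutes → arrive 15:50 UTC on Aug 25.
Flight 2 in UTC: 11:40 + 3:30 = 15:10 on Aug 24.
+10 hours and 5 minutes → arrive 01:15 UTC on Aug 25.
Flight 2 lands earlier by 14 hours 35 minutes.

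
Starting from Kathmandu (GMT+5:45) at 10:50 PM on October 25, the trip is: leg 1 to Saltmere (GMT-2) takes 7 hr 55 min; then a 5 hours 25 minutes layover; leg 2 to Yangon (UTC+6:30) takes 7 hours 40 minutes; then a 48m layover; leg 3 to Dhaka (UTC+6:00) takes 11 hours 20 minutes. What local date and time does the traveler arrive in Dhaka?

8:13 AM on October 27

Convert departure to UTC: 10:50 PM − 5:45 = 5:05 PM UTC on Oct 25.
Add 7 hours 55 minutes leg 1 → 1:00 AM UTC (Oct 26).
Add 5 hours 25 minutes layover in Saltmere → 6:25 AM UTC.
Add 7 hours and 40 minutes leg 2 → 2:05 PM UTC.
Add 48 minutes layover in Yangon → 2:53 PM UTC.
Add 11 hours and 20 minutes leg 3 → 2:13 AM UTC (Oct 27).
Dhaka is UTC+6:00, so local arrival = 2:13 AM + 6:00 = 8:13 AM on Oct 27.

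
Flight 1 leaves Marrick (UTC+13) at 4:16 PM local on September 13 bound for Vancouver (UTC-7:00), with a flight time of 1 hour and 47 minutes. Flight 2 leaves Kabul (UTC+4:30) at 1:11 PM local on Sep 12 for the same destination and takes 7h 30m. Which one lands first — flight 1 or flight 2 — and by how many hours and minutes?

Flight 1 in UTC: 4:16 PM − 13:00 = 3:16 AM on Sep 13.
+1 hour and 47 minutes → arrive 5:03 AM UTC on Sep 13.
Flight 2 in UTC: 1:11 PM − 4:30 = 8:41 AM on Sep 12.
+7 hours and 30 minutes → arrive 4:11 PM UTC on Sep 12.
Flight 2 lands earlier by 12 hours 52 minutes.

the second, by 12 hours 52 minutes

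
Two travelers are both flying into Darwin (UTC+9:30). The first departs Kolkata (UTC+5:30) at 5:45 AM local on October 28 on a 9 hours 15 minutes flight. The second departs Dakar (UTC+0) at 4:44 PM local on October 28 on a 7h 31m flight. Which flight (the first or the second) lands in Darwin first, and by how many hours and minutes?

Flight 1 in UTC: 5:45 AM − 5:30 = 12:15 AM on Oct 28.
+9 hours 15 minutes → arrive 9:30 AM UTC on Oct 28.
Flight 2 departs at 4:44 PM UTC (Oct 28).
+7 hours and 31 minutes → arrive 12:15 AM UTC on Oct 29.
Flight 1 lands earlier by 14 hours 45 minutes.

the first, by 14 hours 45 minutes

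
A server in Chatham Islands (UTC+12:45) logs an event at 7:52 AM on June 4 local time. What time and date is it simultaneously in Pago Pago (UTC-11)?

8:07 AM on June 3

In UTC: 7:52 AM − 12:45 = 7:07 PM on Jun 3.
Pago Pago is UTC−11:00: 7:07 PM − 11:00 = 8:07 AM on Jun 3.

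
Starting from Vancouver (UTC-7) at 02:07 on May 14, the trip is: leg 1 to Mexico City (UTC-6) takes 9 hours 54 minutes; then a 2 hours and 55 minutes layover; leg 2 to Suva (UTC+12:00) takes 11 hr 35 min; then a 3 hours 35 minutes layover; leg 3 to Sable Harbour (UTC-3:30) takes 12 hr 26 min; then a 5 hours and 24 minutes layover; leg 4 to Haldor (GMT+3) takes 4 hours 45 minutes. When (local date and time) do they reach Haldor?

Convert departure to UTC: 02:07 + 7:00 = 09:07 UTC on May 14.
Add 9 hours and 54 minutes leg 1 → 19:01 UTC.
Add 2 hours and 55 minutes layover in Mexico City → 21:56 UTC.
Add 11 hours and 35 minutes leg 2 → 09:31 UTC (May 15).
Add 3 hours and 35 minutes layover in Suva → 13:06 UTC.
Add 12 hours 26 minutes leg 3 → 01:32 UTC (May 16).
Add 5 hours 24 minutes layover in Sable Harbour → 06:56 UTC.
Add 4 hours 45 minutes leg 4 → 11:41 UTC.
Haldor is UTC+3:00, so local arrival = 11:41 + 3:00 = 14:41 on May 16.

14:41 on May 16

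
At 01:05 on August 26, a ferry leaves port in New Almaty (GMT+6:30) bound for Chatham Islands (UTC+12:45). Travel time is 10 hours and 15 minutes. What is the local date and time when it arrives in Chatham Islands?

17:35 on August 26

Convert departure to UTC: 01:05 − 6:30 = 18:35 UTC on Aug 25.
Add 10 hours and 15 minutes travel time → 04:50 UTC (Aug 26).
Chatham Islands is UTC+12:45, so local arrival = 04:50 + 12:45 = 17:35 on Aug 26.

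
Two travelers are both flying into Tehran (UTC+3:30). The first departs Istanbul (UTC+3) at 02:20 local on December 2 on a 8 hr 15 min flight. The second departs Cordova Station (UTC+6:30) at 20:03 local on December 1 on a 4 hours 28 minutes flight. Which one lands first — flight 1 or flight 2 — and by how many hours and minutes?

Flight 1 in UTC: 02:20 − 3:00 = 23:20 on Dec 1.
+8 hours and 15 minutes → arrive 07:35 UTC on Dec 2.
Flight 2 in UTC: 20:03 − 6:30 = 13:33 on Dec 1.
+4 hours 28 minutes → arrive 18:01 UTC on Dec 1.
Flight 2 lands earlier by 13 hours 34 minutes.

the second, by 13 hours 34 minutes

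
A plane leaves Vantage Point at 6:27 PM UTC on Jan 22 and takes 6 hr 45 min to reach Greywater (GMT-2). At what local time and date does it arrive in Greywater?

11:12 PM on January 22

Departure is given in UTC: 6:27 PM on Jan 22.
Add 6 hours and 45 minutes → 1:12 AM UTC (Jan 23).
Greywater is UTC−2:00: 1:12 AM − 2:00 = 11:12 PM on Jan 22.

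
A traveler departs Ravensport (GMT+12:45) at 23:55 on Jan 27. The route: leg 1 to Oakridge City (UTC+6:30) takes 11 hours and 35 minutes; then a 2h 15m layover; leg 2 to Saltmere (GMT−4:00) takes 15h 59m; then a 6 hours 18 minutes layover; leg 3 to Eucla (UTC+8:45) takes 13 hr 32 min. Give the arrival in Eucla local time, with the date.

Convert departure to UTC: 23:55 − 12:45 = 11:10 UTC on Jan 27.
Add 11 hours and 35 minutes leg 1 → 22:45 UTC.
Add 2 hours and 15 minutes layover in Oakridge City → 01:00 UTC (Jan 28).
Add 15 hours 59 minutes leg 2 → 16:59 UTC.
Add 6 hours 18 minutes layover in Saltmere → 23:17 UTC.
Add 13 hours 32 minutes leg 3 → 12:49 UTC (Jan 29).
Eucla is UTC+8:45, so local arrival = 12:49 + 8:45 = 21:34 on Jan 29.

21:34 on January 29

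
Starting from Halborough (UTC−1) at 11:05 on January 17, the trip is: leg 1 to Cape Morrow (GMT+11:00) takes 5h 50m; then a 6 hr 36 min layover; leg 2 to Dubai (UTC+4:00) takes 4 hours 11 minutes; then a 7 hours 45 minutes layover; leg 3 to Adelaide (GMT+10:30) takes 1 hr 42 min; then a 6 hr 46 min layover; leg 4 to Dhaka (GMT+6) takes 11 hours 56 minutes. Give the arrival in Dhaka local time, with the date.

Convert departure to UTC: 11:05 + 1:00 = 12:05 UTC on Jan 17.
Add 5 hours 50 minutes leg 1 → 17:55 UTC.
Add 6 hours 36 minutes layover in Cape Morrow → 00:31 UTC (Jan 18).
Add 4 hours 11 minutes leg 2 → 04:42 UTC.
Add 7 hours 45 minutes layover in Dubai → 12:27 UTC.
Add 1 hour 42 minutes leg 3 → 14:09 UTC.
Add 6 hours and 46 minutes layover in Adelaide → 20:55 UTC.
Add 11 hours 56 minutes leg 4 → 08:51 UTC (Jan 19).
Dhaka is UTC+6:00, so local arrival = 08:51 + 6:00 = 14:51 on Jan 19.

14:51 on January 19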